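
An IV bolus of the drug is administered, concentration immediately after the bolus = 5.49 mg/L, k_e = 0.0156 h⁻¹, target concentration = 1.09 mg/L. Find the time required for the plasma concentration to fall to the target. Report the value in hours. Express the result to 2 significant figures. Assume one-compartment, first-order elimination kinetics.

t = ln(C₀ / C) / k = ln(5.490 / 1.09) / 0.01560
  = ln(5.037) / 0.01560 = 1.617 / 0.01560 = 103.7 h

100 h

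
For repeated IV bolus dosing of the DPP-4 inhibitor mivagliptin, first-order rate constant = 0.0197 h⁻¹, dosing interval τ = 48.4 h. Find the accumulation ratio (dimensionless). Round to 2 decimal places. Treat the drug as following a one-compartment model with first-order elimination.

1.63

e^(−kτ) = e^(−0.01970 × 48.4) = 0.3854
Accumulation ratio R = 1 / (1 − e^(−kτ)) = 1 / (1 − 0.3854) = 1.627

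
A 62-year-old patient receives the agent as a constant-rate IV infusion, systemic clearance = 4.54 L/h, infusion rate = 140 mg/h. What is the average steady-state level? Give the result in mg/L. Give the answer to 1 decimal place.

At steady state Css = R₀ / CL = 140 / 4.540 = 30.84 mg/L

30.8 mg/L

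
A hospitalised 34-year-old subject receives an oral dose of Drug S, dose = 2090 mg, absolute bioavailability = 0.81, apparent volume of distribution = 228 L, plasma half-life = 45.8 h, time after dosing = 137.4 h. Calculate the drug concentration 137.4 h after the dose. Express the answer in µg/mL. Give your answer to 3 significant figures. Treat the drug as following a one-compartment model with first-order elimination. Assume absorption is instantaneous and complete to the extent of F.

Amount reaching circulation = F × Dose = 0.81 × 2090 = 1693 mg
C₀ = F·Dose / Vd = 1693 / 228 = 7.425 mg/L
k = ln2 / t½ = 0.693147 / 45.8 = 0.01513 h⁻¹
t / t½ = 137.4 / 45.8 = 3 half-lives
C = C₀ × (1/2)^3 = 7.425 × 0.1250 = 0.9281 mg/L
(0.9281 mg/L = 0.9281 µg/mL)

0.928 µg/mL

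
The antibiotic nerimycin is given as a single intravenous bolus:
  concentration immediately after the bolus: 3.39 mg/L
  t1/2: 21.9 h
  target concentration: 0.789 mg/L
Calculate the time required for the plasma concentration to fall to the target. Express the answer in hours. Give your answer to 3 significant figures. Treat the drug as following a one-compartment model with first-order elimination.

46.1 h

k = ln2 / t½ = 0.693147 / 21.9 = 0.03165 h⁻¹
t = ln(C₀ / C) / k = ln(3.390 / 0.789) / 0.03165
  = ln(4.297) / 0.03165 = 1.458 / 0.03165 = 46.07 h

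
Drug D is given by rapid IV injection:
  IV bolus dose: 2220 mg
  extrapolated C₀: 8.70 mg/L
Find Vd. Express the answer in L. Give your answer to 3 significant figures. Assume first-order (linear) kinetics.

255 L

Vd = Dose / C₀ = 2220 / 8.70 = 255.2 L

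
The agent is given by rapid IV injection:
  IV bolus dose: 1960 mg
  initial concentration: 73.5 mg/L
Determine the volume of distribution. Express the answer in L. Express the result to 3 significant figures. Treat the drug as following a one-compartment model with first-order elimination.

26.7 L

Vd = Dose / C₀ = 1960 / 73.5 = 26.67 L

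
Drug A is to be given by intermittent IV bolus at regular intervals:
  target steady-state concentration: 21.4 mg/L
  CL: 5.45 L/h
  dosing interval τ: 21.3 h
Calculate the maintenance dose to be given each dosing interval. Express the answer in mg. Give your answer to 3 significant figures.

2480 mg

At steady state, Dose/τ = Css × CL.
Dose = Css × CL × τ = 21.4 × 5.450 × 21.3 = 2484 mg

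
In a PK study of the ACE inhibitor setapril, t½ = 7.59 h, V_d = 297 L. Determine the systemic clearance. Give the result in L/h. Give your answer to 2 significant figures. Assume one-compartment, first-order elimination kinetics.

k = ln2 / t½ = 0.693147 / 7.59 = 0.09132 h⁻¹
CL = k × Vd = 0.09132 × 297 = 27.12 L/h

27 L/h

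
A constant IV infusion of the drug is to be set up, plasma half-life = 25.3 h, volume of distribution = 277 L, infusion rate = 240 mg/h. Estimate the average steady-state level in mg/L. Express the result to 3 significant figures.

k = ln2 / t½ = 0.693147 / 25.3 = 0.02740 h⁻¹
CL = k × Vd = 0.02740 × 277 = 7.590 L/h
At steady state Css = R₀ / CL = 240 / 7.590 = 31.62 mg/L

31.6 mg/L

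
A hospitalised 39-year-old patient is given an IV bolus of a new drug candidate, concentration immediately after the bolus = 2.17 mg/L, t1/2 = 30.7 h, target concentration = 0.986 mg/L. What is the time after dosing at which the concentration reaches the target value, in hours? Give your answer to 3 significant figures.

34.9 h

k = ln2 / t½ = 0.693147 / 30.7 = 0.02258 h⁻¹
t = ln(C₀ / C) / k = ln(2.170 / 0.986) / 0.02258
  = ln(2.201) / 0.02258 = 0.7889 / 0.02258 = 34.94 h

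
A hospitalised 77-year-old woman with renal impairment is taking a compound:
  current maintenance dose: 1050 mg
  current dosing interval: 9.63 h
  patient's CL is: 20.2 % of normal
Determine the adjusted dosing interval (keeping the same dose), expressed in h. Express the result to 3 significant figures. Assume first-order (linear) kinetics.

47.7 h

To keep the same average steady-state level, dosing rate must scale with clearance.
CL ratio = 20.2 / 100 = 0.2020
New interval (same dose) = 9.63 / 0.2020 = 47.67 h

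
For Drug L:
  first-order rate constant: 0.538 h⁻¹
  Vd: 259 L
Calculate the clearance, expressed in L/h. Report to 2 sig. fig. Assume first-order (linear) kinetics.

140 L/h

CL = k × Vd = 0.538 × 259 = 139.3 L/h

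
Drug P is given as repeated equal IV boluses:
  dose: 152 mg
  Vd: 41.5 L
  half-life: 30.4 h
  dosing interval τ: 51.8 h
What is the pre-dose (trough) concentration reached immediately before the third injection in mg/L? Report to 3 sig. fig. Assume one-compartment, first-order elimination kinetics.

C₀ per dose = Dose / Vd = 152 / 41.5 = 3.663 mg/L
k = ln2 / t½ = 0.693147 / 30.4 = 0.02280 h⁻¹
Fraction remaining after one interval: r = e^(−kτ) = e^(−0.02280 × 51.8) = 0.3070
Before dose 3, 2 doses have been given (aged 1τ, 2τ).
C_trough = C₀ × (r + r²) = 3.663 × (0.3070 + 0.09425) = 1.470 mg/L

1.47 mg/L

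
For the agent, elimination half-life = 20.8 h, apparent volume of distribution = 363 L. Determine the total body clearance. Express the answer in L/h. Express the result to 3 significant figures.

12.1 L/h

k = ln2 / t½ = 0.693147 / 20.8 = 0.03332 h⁻¹
CL = k × Vd = 0.03332 × 363 = 12.10 L/h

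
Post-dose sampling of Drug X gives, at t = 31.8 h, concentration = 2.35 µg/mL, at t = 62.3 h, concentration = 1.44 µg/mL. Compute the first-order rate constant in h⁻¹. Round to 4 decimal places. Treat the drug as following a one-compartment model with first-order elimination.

k = ln(C₁/C₂) / (t₂ − t₁) = ln(2.35/1.44) / (62.3 − 31.8)
  = 0.4898 / 30.50 = 0.01606 h⁻¹

0.0161 h⁻¹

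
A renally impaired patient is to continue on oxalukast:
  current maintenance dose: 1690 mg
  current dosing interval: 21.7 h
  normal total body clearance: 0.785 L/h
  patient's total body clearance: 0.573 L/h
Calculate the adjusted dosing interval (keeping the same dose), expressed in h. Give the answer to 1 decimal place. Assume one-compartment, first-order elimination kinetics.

29.7 h

To keep the same average steady-state level, dosing rate must scale with clearance.
CL ratio = 0.573 / 0.785 = 0.7299
New interval (same dose) = 21.7 / 0.7299 = 29.73 h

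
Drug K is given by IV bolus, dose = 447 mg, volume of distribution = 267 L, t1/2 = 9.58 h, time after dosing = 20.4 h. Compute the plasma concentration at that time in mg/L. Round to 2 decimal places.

C₀ = Dose / Vd = 447.0 / 267 = 1.674 mg/L
k = ln2 / t½ = 0.693147 / 9.58 = 0.07235 h⁻¹
C = C₀ · e^(−k·t) = 1.674 × e^(−0.07235 × 20.4)
  = 1.674 × 0.2286 = 0.3827 mg/L

0.38 mg/L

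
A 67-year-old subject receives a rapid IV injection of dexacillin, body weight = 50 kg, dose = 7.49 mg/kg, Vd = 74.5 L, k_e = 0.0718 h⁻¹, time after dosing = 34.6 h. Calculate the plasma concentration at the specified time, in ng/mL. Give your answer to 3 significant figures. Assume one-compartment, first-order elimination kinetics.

419 ng/mL

Total dose = 7.49 × 50 = 374.5 mg
C₀ = Dose / Vd = 374.5 / 74.5 = 5.027 mg/L
C = C₀ · e^(−k·t) = 5.027 × e^(−0.07180 × 34.6)
  = 5.027 × 0.08339 = 0.4192 mg/L
Convert: 0.4192 mg/L × 1000 = 419.2 ng/mL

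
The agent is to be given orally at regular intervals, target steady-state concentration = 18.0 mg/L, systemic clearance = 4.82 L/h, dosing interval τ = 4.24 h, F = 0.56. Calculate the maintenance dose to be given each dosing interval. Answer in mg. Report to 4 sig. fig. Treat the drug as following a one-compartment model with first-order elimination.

At steady state, F × (Dose/τ) = Css × CL.
Dose = Css × CL × τ / F = 18.0 × 4.820 × 4.24 / 0.56 = 656.9 mg

656.9 mg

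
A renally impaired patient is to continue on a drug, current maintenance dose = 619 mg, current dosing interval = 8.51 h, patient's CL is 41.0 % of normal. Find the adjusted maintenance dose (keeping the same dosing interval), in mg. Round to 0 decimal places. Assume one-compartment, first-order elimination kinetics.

To keep the same average steady-state level, dosing rate must scale with clearance.
CL ratio = 41.0 / 100 = 0.4100
New dose (same interval) = 619 × 0.4100 = 253.8 mg

254 mg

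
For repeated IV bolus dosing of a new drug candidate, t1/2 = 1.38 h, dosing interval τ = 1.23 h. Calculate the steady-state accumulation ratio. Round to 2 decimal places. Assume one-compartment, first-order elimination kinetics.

k = ln2 / t½ = 0.693147 / 1.38 = 0.5023 h⁻¹
e^(−kτ) = e^(−0.5023 × 1.23) = 0.5391
Accumulation ratio R = 1 / (1 − e^(−kτ)) = 1 / (1 − 0.5391) = 2.170

2.17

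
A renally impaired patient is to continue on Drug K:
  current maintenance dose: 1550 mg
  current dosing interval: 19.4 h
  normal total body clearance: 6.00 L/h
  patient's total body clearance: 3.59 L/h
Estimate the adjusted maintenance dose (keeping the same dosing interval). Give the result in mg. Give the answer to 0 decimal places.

To keep the same average steady-state level, dosing rate must scale with clearance.
CL ratio = 3.59 / 6.00 = 0.5983
New dose (same interval) = 1550 × 0.5983 = 927.4 mg

927 mg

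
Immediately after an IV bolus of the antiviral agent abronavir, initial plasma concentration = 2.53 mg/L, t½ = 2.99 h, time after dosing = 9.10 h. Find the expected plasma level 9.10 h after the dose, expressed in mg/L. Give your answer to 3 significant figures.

k = ln2 / t½ = 0.693147 / 2.99 = 0.2318 h⁻¹
C = C₀ · e^(−k·t) = 2.530 × e^(−0.2318 × 9.10)
  = 2.530 × 0.1213 = 0.3069 mg/L

0.307 mg/L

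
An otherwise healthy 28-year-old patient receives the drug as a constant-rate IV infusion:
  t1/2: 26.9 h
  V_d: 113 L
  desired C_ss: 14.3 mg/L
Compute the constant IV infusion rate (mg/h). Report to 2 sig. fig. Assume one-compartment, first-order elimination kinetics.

k = ln2 / t½ = 0.693147 / 26.9 = 0.02577 h⁻¹
CL = k × Vd = 0.02577 × 113 = 2.912 L/h
At steady state, infusion rate R₀ = Css × CL = 14.3 × 2.912 = 41.64 mg/h

42 mg/h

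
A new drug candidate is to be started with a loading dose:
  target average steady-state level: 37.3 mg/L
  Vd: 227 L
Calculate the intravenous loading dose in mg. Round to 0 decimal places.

LD = Css × Vd = 37.3 × 227 = 8467 mg

8467 mg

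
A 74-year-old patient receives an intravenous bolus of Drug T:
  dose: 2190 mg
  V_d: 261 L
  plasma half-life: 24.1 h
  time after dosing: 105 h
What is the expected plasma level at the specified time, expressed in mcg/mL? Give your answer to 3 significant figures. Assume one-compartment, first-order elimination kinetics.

C₀ = Dose / Vd = 2190 / 261 = 8.391 mg/L
k = ln2 / t½ = 0.693147 / 24.1 = 0.02876 h⁻¹
C = C₀ · e^(−k·t) = 8.391 × e^(−0.02876 × 105)
  = 8.391 × 0.04881 = 0.4096 mg/L
(0.4096 mg/L = 0.4096 mcg/mL)

0.410 mcg/mL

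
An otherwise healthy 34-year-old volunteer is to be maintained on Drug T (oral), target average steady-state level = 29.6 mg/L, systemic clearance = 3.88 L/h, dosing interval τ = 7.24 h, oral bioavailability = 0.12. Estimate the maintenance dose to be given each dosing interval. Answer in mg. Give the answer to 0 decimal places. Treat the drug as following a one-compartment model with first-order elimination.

At steady state, F × (Dose/τ) = Css × CL.
Dose = Css × CL × τ / F = 29.6 × 3.880 × 7.24 / 0.12 = 6929 mg

6929 mg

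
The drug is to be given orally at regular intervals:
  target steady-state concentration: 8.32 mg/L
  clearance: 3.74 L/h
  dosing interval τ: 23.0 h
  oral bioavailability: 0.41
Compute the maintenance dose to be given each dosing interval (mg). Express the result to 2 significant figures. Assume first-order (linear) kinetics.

1700 mg

At steady state, F × (Dose/τ) = Css × CL.
Dose = Css × CL × τ / F = 8.32 × 3.740 × 23.0 / 0.41 = 1746 mg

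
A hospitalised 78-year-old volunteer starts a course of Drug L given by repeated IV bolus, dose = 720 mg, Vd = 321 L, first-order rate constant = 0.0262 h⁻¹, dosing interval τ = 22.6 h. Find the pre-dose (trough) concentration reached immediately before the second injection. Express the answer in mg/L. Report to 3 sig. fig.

C₀ per dose = Dose / Vd = 720 / 321 = 2.243 mg/L
Fraction remaining after one interval: r = e^(−kτ) = e^(−0.02620 × 22.6) = 0.5532
Before dose 2, 1 dose has been given (aged 1τ).
C_trough = C₀ × r = 2.243 × 0.5532 = 1.241 mg/L

1.24 mg/L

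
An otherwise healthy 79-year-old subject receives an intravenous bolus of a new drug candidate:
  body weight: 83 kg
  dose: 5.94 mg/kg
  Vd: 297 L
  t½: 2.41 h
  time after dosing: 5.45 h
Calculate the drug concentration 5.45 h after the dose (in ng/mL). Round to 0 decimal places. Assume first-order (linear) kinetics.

346 ng/mL

Total dose = 5.94 × 83 = 493.0 mg
C₀ = Dose / Vd = 493.0 / 297 = 1.660 mg/L
k = ln2 / t½ = 0.693147 / 2.41 = 0.2876 h⁻¹
C = C₀ · e^(−k·t) = 1.660 × e^(−0.2876 × 5.45)
  = 1.660 × 0.2086 = 0.3463 mg/L
Convert: 0.3463 mg/L × 1000 = 346.3 ng/mL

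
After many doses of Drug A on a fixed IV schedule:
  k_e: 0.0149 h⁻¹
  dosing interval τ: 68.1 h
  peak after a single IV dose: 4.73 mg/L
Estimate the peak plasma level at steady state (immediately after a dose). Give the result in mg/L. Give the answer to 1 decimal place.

7.4 mg/L

e^(−kτ) = e^(−0.01490 × 68.1) = 0.3625
Accumulation ratio R = 1 / (1 − e^(−kτ)) = 1 / (1 − 0.3625) = 1.569
Steady-state peak = C₀ × R = 4.73 × 1.569 = 7.421 mg/L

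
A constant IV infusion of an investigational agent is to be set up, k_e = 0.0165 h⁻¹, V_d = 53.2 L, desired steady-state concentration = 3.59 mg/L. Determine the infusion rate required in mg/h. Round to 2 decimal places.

CL = k × Vd = 0.01650 × 53.2 = 0.8778 L/h
At steady state, infusion rate R₀ = Css × CL = 3.59 × 0.8778 = 3.151 mg/h

3.15 mg/h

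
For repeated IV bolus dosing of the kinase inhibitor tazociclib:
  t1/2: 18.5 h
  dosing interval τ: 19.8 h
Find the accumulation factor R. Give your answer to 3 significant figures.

k = ln2 / t½ = 0.693147 / 18.5 = 0.03747 h⁻¹
e^(−kτ) = e^(−0.03747 × 19.8) = 0.4762
Accumulation ratio R = 1 / (1 − e^(−kτ)) = 1 / (1 − 0.4762) = 1.909

1.91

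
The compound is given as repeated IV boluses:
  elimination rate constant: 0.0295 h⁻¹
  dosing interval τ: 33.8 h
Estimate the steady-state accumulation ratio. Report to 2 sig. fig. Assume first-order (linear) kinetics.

e^(−kτ) = e^(−0.02950 × 33.8) = 0.3689
Accumulation ratio R = 1 / (1 − e^(−kτ)) = 1 / (1 − 0.3689) = 1.585

1.6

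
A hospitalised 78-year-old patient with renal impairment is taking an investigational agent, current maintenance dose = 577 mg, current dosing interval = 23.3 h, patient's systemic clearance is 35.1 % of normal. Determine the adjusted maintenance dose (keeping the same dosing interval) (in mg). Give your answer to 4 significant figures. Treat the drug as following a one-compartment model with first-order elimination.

202.5 mg

To keep the same average steady-state level, dosing rate must scale with clearance.
CL ratio = 35.1 / 100 = 0.3510
New dose (same interval) = 577 × 0.3510 = 202.5 mg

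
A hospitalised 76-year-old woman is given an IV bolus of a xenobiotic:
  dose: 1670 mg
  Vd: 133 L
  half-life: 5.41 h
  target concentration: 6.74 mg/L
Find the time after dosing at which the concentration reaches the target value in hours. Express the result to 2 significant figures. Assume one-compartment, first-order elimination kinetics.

4.9 h

C₀ = Dose / Vd = 1670 / 133 = 12.56 mg/L
k = ln2 / t½ = 0.693147 / 5.41 = 0.1281 h⁻¹
t = ln(C₀ / C) / k = ln(12.56 / 6.74) / 0.1281
  = ln(1.864) / 0.1281 = 0.6227 / 0.1281 = 4.861 h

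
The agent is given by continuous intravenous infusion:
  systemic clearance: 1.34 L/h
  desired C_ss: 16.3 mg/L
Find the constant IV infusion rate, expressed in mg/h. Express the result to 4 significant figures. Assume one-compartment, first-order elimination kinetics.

At steady state, infusion rate R₀ = Css × CL = 16.3 × 1.340 = 21.84 mg/h

21.84 mg/h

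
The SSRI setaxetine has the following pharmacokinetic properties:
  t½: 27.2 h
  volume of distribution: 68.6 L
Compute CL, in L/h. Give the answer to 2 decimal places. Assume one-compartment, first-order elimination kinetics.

k = ln2 / t½ = 0.693147 / 27.2 = 0.02548 h⁻¹
CL = k × Vd = 0.02548 × 68.6 = 1.748 L/h

1.75 L/h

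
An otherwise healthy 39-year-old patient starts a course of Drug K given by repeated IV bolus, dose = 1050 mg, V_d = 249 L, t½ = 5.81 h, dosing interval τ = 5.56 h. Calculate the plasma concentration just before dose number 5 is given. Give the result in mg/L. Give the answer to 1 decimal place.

C₀ per dose = Dose / Vd = 1050 / 249 = 4.217 mg/L
k = ln2 / t½ = 0.693147 / 5.81 = 0.1193 h⁻¹
Fraction remaining after one interval: r = e^(−kτ) = e^(−0.1193 × 5.56) = 0.5151
Before dose 5, 4 doses have been given (aged 1τ, 2τ, 3τ, 4τ).
C_trough = C₀ × (r + r² + … + r^4) = C₀ × r(1−r^4)/(1−r)
        = 4.217 × 0.5151 × (1 − 0.07040) / (1 − 0.5151) = 4.164 mg/L

4.2 mg/L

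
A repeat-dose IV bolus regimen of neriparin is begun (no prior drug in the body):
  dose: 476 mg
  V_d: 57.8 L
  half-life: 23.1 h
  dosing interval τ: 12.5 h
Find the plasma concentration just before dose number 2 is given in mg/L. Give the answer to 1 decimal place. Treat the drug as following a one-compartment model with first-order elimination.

5.7 mg/L

C₀ per dose = Dose / Vd = 476 / 57.8 = 8.235 mg/L
k = ln2 / t½ = 0.693147 / 23.1 = 0.03001 h⁻¹
Fraction remaining after one interval: r = e^(−kτ) = e^(−0.03001 × 12.5) = 0.6872
Before dose 2, 1 dose has been given (aged 1τ).
C_trough = C₀ × r = 8.235 × 0.6872 = 5.659 mg/L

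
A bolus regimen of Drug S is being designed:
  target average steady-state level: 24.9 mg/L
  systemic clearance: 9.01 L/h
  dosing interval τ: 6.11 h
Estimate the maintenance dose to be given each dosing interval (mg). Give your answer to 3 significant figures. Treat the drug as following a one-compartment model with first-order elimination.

At steady state, Dose/τ = Css × CL.
Dose = Css × CL × τ = 24.9 × 9.010 × 6.11 = 1371 mg

1370 mg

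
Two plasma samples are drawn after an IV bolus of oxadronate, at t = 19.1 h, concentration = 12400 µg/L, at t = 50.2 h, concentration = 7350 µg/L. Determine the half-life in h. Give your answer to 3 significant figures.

41.2 h

k = ln(C₁/C₂) / (t₂ − t₁) = ln(12400/7350) / (50.2 − 19.1)
  = 0.5230 / 31.10 = 0.01682 h⁻¹
t½ = ln2 / k = 0.693147 / 0.01682 = 41.21 h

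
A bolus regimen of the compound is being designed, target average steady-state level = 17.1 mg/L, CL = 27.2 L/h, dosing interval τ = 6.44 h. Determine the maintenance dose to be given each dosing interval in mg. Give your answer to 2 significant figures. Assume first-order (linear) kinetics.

At steady state, Dose/τ = Css × CL.
Dose = Css × CL × τ = 17.1 × 27.20 × 6.44 = 2995 mg

3000 mg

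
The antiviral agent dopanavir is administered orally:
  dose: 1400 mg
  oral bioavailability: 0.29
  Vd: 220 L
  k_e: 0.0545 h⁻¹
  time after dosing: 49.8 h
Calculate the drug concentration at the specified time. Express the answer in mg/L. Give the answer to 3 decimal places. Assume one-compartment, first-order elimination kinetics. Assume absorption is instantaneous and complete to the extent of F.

Amount reaching circulation = F × Dose = 0.29 × 1400 = 406.0 mg
C₀ = F·Dose / Vd = 406.0 / 220 = 1.845 mg/L
C = C₀ · e^(−k·t) = 1.845 × e^(−0.05450 × 49.8)
  = 1.845 × 0.06626 = 0.1222 mg/L

0.122 mg/L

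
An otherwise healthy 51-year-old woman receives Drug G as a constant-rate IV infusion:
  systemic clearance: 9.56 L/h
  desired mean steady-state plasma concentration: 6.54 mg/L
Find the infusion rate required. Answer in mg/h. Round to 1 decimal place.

At steady state, infusion rate R₀ = Css × CL = 6.54 × 9.560 = 62.52 mg/h

62.5 mg/h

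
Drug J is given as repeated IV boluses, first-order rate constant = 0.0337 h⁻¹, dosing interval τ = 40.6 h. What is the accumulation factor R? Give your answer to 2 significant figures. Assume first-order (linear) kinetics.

e^(−kτ) = e^(−0.03370 × 40.6) = 0.2546
Accumulation ratio R = 1 / (1 − e^(−kτ)) = 1 / (1 − 0.2546) = 1.342

1.3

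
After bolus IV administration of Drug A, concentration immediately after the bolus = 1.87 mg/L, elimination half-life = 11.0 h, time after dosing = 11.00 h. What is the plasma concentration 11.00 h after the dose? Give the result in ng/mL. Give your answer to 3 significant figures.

935 ng/mL

k = ln2 / t½ = 0.693147 / 11.0 = 0.06301 h⁻¹
t / t½ = 11.00 / 11.0 = 1 half-lives
C = C₀ × (1/2)^1 = 1.870 × 0.5000 = 0.9350 mg/L
Convert: 0.9350 mg/L × 1000 = 935.0 ng/mL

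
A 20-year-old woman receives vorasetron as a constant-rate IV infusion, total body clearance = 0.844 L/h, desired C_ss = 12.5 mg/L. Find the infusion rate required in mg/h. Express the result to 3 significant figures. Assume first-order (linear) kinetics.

10.6 mg/h

At steady state, infusion rate R₀ = Css × CL = 12.5 × 0.8440 = 10.55 mg/h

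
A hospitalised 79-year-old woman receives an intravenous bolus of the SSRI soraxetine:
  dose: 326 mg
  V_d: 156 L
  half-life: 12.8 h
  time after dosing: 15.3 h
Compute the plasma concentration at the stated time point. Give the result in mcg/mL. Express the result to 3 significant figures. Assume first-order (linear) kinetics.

0.913 mcg/mL

C₀ = Dose / Vd = 326.0 / 156 = 2.090 mg/L
k = ln2 / t½ = 0.693147 / 12.8 = 0.05415 h⁻¹
C = C₀ · e^(−k·t) = 2.090 × e^(−0.05415 × 15.3)
  = 2.090 × 0.4367 = 0.9127 mg/L
(0.9127 mg/L = 0.9127 mcg/mL)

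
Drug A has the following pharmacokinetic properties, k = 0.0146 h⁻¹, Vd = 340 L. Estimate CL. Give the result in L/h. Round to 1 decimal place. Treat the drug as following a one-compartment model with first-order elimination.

CL = k × Vd = 0.0146 × 340 = 4.964 L/h

5.0 L/h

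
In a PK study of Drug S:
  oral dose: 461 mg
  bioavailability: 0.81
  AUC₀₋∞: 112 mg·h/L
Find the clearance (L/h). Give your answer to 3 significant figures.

3.33 L/h

CL = F·Dose / AUC = 0.81 × 461 / 112 = 3.334 L/h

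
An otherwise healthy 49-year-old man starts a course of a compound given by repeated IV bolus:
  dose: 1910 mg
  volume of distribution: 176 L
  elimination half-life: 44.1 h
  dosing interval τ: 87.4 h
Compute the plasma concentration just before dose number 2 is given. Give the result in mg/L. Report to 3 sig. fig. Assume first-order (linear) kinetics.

C₀ per dose = Dose / Vd = 1910 / 176 = 10.85 mg/L
k = ln2 / t½ = 0.693147 / 44.1 = 0.01572 h⁻¹
Fraction remaining after one interval: r = e^(−kτ) = e^(−0.01572 × 87.4) = 0.2531
Before dose 2, 1 dose has been given (aged 1τ).
C_trough = C₀ × r = 10.85 × 0.2531 = 2.746 mg/L

2.75 mg/L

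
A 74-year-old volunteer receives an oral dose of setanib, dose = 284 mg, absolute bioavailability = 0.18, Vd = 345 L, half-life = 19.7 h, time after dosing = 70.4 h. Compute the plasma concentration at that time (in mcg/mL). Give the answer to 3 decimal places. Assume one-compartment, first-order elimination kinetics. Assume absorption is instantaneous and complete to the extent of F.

0.012 mcg/mL

Amount reaching circulation = F × Dose = 0.18 × 284.0 = 51.12 mg
C₀ = F·Dose / Vd = 51.12 / 345 = 0.1482 mg/L
k = ln2 / t½ = 0.693147 / 19.7 = 0.03519 h⁻¹
C = C₀ · e^(−k·t) = 0.1482 × e^(−0.03519 × 70.4)
  = 0.1482 × 0.08396 = 0.01244 mg/L
(0.01244 mg/L = 0.01244 mcg/mL)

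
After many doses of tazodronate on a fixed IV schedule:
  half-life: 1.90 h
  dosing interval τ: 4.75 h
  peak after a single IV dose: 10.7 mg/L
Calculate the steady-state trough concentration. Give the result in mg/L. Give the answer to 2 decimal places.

2.30 mg/L

k = ln2 / t½ = 0.693147 / 1.90 = 0.3648 h⁻¹
e^(−kτ) = e^(−0.3648 × 4.75) = 0.1768
Accumulation ratio R = 1 / (1 − e^(−kτ)) = 1 / (1 − 0.1768) = 1.215
Steady-state trough = C₀ × R × e^(−kτ) = 10.7 × 1.215 × 0.1768 = 2.298 mg/L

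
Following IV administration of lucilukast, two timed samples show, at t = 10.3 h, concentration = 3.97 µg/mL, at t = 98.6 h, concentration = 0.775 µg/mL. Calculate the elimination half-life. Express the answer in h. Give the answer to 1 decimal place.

k = ln(C₁/C₂) / (t₂ − t₁) = ln(3.97/0.775) / (98.6 − 10.3)
  = 1.634 / 88.30 = 0.01851 h⁻¹
t½ = ln2 / k = 0.693147 / 0.01851 = 37.45 h

37.5 h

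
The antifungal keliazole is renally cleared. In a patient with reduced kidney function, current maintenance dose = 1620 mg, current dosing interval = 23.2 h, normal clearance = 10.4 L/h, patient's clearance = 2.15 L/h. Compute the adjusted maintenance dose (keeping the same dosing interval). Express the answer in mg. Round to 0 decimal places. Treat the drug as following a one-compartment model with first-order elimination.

335 mg

To keep the same average steady-state level, dosing rate must scale with clearance.
CL ratio = 2.15 / 10.4 = 0.2067
New dose (same interval) = 1620 × 0.2067 = 334.9 mg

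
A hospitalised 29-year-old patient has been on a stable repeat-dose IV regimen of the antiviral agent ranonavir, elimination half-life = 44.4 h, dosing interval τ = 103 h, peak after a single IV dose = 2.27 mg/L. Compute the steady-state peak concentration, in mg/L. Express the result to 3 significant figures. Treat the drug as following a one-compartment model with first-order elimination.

2.84 mg/L

k = ln2 / t½ = 0.693147 / 44.4 = 0.01561 h⁻¹
e^(−kτ) = e^(−0.01561 × 103) = 0.2003
Accumulation ratio R = 1 / (1 − e^(−kτ)) = 1 / (1 − 0.2003) = 1.250
Steady-state peak = C₀ × R = 2.27 × 1.250 = 2.838 mg/L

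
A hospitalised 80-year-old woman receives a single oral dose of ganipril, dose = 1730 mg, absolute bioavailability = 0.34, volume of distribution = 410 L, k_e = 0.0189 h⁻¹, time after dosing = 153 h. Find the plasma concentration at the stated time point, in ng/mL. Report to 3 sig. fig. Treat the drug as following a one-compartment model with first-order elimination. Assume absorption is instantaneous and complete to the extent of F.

Amount reaching circulation = F × Dose = 0.34 × 1730 = 588.2 mg
C₀ = F·Dose / Vd = 588.2 / 410 = 1.435 mg/L
C = C₀ · e^(−k·t) = 1.435 × e^(−0.01890 × 153)
  = 1.435 × 0.05548 = 0.07961 mg/L
Convert: 0.07961 mg/L × 1000 = 79.61 ng/mL

79.6 ng/mL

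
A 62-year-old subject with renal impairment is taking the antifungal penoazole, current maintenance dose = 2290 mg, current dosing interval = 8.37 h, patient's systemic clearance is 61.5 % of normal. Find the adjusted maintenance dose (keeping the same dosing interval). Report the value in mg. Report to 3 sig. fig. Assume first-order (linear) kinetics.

To keep the same average steady-state level, dosing rate must scale with clearance.
CL ratio = 61.5 / 100 = 0.6150
New dose (same interval) = 2290 × 0.6150 = 1408 mg

1410 mg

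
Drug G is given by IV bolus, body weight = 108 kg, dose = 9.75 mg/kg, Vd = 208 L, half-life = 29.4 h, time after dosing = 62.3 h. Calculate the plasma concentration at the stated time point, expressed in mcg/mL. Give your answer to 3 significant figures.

Total dose = 9.75 × 108 = 1053 mg
C₀ = Dose / Vd = 1053 / 208 = 5.063 mg/L
k = ln2 / t½ = 0.693147 / 29.4 = 0.02358 h⁻¹
C = C₀ · e^(−k·t) = 5.063 × e^(−0.02358 × 62.3)
  = 5.063 × 0.2301 = 1.165 mg/L
(1.165 mg/L = 1.165 mcg/mL)

1.17 mcg/mL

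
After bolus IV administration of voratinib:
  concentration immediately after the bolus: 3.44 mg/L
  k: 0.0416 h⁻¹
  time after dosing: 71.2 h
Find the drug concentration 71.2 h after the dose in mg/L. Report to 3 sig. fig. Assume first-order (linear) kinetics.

C = C₀ · e^(−k·t) = 3.440 × e^(−0.04160 × 71.2)
  = 3.440 × 0.05172 = 0.1779 mg/L

0.178 mg/L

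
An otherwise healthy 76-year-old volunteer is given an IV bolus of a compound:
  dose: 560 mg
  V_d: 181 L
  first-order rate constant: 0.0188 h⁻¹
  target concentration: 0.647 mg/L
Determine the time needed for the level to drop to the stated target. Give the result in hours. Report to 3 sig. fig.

83.2 h

C₀ = Dose / Vd = 560.0 / 181 = 3.094 mg/L
t = ln(C₀ / C) / k = ln(3.094 / 0.647) / 0.01880
  = ln(4.782) / 0.01880 = 1.565 / 0.01880 = 83.24 h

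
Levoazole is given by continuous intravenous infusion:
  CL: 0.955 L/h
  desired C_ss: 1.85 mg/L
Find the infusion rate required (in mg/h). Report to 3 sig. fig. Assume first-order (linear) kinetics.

1.77 mg/h

At steady state, infusion rate R₀ = Css × CL = 1.85 × 0.9550 = 1.767 mg/h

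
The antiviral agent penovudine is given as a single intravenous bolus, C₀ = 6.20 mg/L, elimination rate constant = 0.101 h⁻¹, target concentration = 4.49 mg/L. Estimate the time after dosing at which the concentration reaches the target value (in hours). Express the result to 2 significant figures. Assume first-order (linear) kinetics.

3.2 h

t = ln(C₀ / C) / k = ln(6.200 / 4.49) / 0.1010
  = ln(1.381) / 0.1010 = 0.3228 / 0.1010 = 3.196 h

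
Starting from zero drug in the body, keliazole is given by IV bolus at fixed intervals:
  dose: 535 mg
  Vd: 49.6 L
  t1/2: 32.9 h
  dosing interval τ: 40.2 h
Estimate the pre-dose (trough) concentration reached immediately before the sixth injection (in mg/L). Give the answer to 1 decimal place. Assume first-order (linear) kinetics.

C₀ per dose = Dose / Vd = 535 / 49.6 = 10.79 mg/L
k = ln2 / t½ = 0.693147 / 32.9 = 0.02107 h⁻¹
Fraction remaining after one interval: r = e^(−kτ) = e^(−0.02107 × 40.2) = 0.4287
Before dose 6, 5 doses have been given (aged 1τ, 2τ, 3τ, 4τ, 5τ).
C_trough = C₀ × (r + r² + … + r^5) = C₀ × r(1−r^5)/(1−r)
        = 10.79 × 0.4287 × (1 − 0.01448) / (1 − 0.4287) = 7.980 mg/L

8.0 mg/L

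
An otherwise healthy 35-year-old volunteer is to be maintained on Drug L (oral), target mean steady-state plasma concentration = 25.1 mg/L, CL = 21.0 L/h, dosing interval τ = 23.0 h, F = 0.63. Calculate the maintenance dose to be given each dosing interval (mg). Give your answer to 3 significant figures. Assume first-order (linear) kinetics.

19200 mg

At steady state, F × (Dose/τ) = Css × CL.
Dose = Css × CL × τ / F = 25.1 × 21.00 × 23.0 / 0.63 = 19240 mg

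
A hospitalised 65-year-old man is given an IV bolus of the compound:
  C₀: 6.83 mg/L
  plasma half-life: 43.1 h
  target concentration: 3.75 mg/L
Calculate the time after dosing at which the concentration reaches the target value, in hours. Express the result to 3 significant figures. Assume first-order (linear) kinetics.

k = ln2 / t½ = 0.693147 / 43.1 = 0.01608 h⁻¹
t = ln(C₀ / C) / k = ln(6.830 / 3.75) / 0.01608
  = ln(1.821) / 0.01608 = 0.5994 / 0.01608 = 37.28 h

37.3 h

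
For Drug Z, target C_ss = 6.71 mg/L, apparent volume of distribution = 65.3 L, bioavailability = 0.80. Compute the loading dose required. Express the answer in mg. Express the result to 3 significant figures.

548 mg

LD = Css × Vd / F = 6.71 × 65.3 / 0.80 = 547.7 mg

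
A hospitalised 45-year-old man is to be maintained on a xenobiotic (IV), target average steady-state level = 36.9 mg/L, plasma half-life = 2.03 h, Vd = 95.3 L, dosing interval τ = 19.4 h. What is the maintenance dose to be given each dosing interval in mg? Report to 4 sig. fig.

23290 mg

k = ln2 / t½ = 0.693147 / 2.03 = 0.3415 h⁻¹
CL = k × Vd = 0.3415 × 95.3 = 32.54 L/h
At steady state, Dose/τ = Css × CL.
Dose = Css × CL × τ = 36.9 × 32.54 × 19.4 = 23290 mg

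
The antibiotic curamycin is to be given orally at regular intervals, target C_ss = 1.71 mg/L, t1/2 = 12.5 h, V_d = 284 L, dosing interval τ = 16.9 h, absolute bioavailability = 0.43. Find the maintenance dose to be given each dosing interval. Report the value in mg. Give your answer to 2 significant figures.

1100 mg

k = ln2 / t½ = 0.693147 / 12.5 = 0.05545 h⁻¹
CL = k × Vd = 0.05545 × 284 = 15.75 L/h
At steady state, F × (Dose/τ) = Css × CL.
Dose = Css × CL × τ / F = 1.71 × 15.75 × 16.9 / 0.43 = 1059 mg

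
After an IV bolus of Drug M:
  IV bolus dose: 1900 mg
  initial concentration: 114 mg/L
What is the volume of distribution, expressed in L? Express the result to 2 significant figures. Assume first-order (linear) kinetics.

Vd = Dose / C₀ = 1900 / 114 = 16.67 L

17 L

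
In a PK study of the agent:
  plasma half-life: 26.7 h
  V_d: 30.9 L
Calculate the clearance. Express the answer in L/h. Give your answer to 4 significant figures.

0.8022 L/h

k = ln2 / t½ = 0.693147 / 26.7 = 0.02596 h⁻¹
CL = k × Vd = 0.02596 × 30.9 = 0.8022 L/h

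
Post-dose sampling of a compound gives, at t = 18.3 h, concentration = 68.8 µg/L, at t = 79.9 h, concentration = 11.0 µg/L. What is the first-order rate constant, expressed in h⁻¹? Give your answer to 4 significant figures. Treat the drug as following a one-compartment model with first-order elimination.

k = ln(C₁/C₂) / (t₂ − t₁) = ln(68.8/11.0) / (79.9 − 18.3)
  = 1.833 / 61.60 = 0.02976 h⁻¹

0.02976 h⁻¹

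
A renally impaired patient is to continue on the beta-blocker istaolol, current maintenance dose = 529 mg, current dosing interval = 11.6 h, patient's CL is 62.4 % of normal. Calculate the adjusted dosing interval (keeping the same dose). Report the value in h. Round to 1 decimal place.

To keep the same average steady-state level, dosing rate must scale with clearance.
CL ratio = 62.4 / 100 = 0.6240
New interval (same dose) = 11.6 / 0.6240 = 18.59 h

18.6 h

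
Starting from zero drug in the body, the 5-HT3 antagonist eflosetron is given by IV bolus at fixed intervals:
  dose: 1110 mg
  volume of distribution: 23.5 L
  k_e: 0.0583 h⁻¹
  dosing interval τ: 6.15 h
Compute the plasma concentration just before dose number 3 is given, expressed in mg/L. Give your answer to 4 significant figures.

56.06 mg/L

C₀ per dose = Dose / Vd = 1110 / 23.5 = 47.23 mg/L
Fraction remaining after one interval: r = e^(−kτ) = e^(−0.05830 × 6.15) = 0.6987
Before dose 3, 2 doses have been given (aged 1τ, 2τ).
C_trough = C₀ × (r + r²) = 47.23 × (0.6987 + 0.4882) = 56.06 mg/L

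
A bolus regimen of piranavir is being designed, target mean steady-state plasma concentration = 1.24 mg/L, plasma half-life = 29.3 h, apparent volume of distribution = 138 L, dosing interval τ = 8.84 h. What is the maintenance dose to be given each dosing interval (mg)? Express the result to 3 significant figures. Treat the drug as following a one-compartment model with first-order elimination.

k = ln2 / t½ = 0.693147 / 29.3 = 0.02366 h⁻¹
CL = k × Vd = 0.02366 × 138 = 3.265 L/h
At steady state, Dose/τ = Css × CL.
Dose = Css × CL × τ = 1.24 × 3.265 × 8.84 = 35.79 mg

35.8 mg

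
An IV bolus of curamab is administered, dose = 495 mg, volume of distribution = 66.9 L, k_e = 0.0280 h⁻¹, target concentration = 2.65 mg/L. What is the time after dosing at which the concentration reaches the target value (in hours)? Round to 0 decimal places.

C₀ = Dose / Vd = 495.0 / 66.9 = 7.399 mg/L
t = ln(C₀ / C) / k = ln(7.399 / 2.65) / 0.02800
  = ln(2.792) / 0.02800 = 1.027 / 0.02800 = 36.68 h

37 h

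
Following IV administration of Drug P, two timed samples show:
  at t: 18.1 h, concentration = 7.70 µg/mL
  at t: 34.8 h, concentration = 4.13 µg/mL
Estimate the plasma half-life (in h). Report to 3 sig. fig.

18.6 h

k = ln(C₁/C₂) / (t₂ − t₁) = ln(7.70/4.13) / (34.8 − 18.1)
  = 0.6229 / 16.70 = 0.03730 h⁻¹
t½ = ln2 / k = 0.693147 / 0.03730 = 18.58 h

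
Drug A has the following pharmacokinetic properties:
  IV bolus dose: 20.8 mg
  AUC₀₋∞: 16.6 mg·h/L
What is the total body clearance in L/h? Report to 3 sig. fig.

CL = Dose / AUC = 20.8 / 16.6 = 1.253 L/h

1.25 L/h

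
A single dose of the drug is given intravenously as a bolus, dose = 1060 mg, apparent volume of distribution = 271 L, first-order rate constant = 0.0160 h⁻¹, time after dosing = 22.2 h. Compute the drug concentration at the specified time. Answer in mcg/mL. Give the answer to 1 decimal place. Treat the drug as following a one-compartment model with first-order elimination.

2.7 mcg/mL

C₀ = Dose / Vd = 1060 / 271 = 3.911 mg/L
C = C₀ · e^(−k·t) = 3.911 × e^(−0.01600 × 22.2)
  = 3.911 × 0.7010 = 2.742 mg/L
(2.742 mg/L = 2.742 mcg/mL)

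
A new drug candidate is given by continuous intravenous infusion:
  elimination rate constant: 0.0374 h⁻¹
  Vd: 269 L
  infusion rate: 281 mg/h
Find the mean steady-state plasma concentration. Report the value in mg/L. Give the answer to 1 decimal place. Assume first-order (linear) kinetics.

CL = k × Vd = 0.03740 × 269 = 10.06 L/h
At steady state Css = R₀ / CL = 281 / 10.06 = 27.93 mg/L

27.9 mg/L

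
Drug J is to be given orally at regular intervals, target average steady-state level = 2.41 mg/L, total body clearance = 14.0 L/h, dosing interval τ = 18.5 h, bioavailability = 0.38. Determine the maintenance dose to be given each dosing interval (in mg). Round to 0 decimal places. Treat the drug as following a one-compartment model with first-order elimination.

At steady state, F × (Dose/τ) = Css × CL.
Dose = Css × CL × τ / F = 2.41 × 14.00 × 18.5 / 0.38 = 1643 mg

1643 mg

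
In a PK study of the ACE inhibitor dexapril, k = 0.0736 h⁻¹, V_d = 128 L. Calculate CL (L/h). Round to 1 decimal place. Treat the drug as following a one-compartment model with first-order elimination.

9.4 L/h

CL = k × Vd = 0.0736 × 128 = 9.421 L/h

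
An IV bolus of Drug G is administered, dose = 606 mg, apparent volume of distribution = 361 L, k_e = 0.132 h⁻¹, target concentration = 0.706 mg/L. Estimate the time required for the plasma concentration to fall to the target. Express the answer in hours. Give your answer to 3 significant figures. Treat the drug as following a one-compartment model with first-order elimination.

6.56 h

C₀ = Dose / Vd = 606.0 / 361 = 1.679 mg/L
t = ln(C₀ / C) / k = ln(1.679 / 0.706) / 0.1320
  = ln(2.378) / 0.1320 = 0.8663 / 0.1320 = 6.563 h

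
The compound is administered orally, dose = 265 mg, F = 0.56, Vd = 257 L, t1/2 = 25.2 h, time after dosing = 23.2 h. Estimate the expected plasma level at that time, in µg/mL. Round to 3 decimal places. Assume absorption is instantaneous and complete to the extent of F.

0.305 µg/mL

Amount reaching circulation = F × Dose = 0.56 × 265.0 = 148.4 mg
C₀ = F·Dose / Vd = 148.4 / 257 = 0.5774 mg/L
k = ln2 / t½ = 0.693147 / 25.2 = 0.02751 h⁻¹
C = C₀ · e^(−k·t) = 0.5774 × e^(−0.02751 × 23.2)
  = 0.5774 × 0.5282 = 0.3050 mg/L
(0.3050 mg/L = 0.3050 µg/mL)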